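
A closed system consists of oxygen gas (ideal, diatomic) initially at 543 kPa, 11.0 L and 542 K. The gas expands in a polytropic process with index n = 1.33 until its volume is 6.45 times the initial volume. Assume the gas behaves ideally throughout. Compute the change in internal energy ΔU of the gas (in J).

n = P₁V₁/(RT₁) = 543×11.0/(8.314×542) = 1.33 mol.
Polytropic n=1.33: T₂ = T₁(V₁/V₂)^(n−1) = 542×(0.155)^0.33 = 293 K; P₂ = P₁(V₁/V₂)^n = 45.5 kPa.
For an ideal gas ΔU = nCvΔT with Cv = (5/2)R = 20.8 J/(mol·K).
ΔU = 1.33×20.8×(293−542) = -6860 J.

-6860 J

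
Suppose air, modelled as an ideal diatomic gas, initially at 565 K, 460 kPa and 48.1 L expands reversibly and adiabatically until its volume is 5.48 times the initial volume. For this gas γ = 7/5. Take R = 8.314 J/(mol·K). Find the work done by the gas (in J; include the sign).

n = P₁V₁/(RT₁) = 460×48.1/(8.314×565) = 4.71 mol.
Adiabatic: TV^(γ−1) = const ⇒ T₂ = 565×(0.182)^0.400 = 286 K; PV^γ = const ⇒ P₂ = 42.5 kPa.
ΔU = nCvΔT = 4.71×20.8×(286−565) = -27300 J.
Q = 0 for an adiabatic process, so W = −ΔU = 27300 J.

27300 J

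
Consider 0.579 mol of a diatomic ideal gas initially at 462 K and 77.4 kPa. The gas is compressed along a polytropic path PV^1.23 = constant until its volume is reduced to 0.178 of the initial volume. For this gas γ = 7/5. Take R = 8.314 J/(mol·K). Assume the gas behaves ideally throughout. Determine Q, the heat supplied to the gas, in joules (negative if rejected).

V₁ = nRT₁/P₁ = 0.579×8.314×462/77.4 = 28.7 L.
Polytropic n=1.23: T₂ = T₁(V₁/V₂)^(n−1) = 462×(5.62)^0.23 = 687 K; P₂ = P₁(V₁/V₂)^n = 647 kPa.
W = (P₁V₁−P₂V₂)/(n−1) = (77.4×28.7−647×5.11)/0.23 = -4710 J.
ΔU = nCvΔT = 0.579×20.8×(687−462) = 2710 J.
Q = ΔU + W = -2000 J.

-2000 J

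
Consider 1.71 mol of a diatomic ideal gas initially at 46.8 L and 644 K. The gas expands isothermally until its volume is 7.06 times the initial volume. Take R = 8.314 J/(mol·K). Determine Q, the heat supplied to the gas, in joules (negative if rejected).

P₁ = nRT₁/V₁ = 1.71×8.314×644/46.8 = 196 kPa.
Isothermal: T stays 644 K; PV = const ⇒ V₂ = 330 L, P₂ = 27.7 kPa.
ΔU = 0 (ideal gas, T constant).
W = nRT ln(V₂/V₁) = 1.71×8.314×644×ln(7.06) = 17900 J.
Q = ΔU + W = 17900 J.

17900 J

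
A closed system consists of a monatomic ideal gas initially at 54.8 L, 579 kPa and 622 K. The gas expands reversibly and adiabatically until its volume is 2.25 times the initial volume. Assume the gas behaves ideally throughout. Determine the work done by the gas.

n = P₁V₁/(RT₁) = 579×54.8/(8.314×622) = 6.14 mol.
Adiabatic: TV^(γ−1) = const ⇒ T₂ = 622×(0.444)^0.667 = 362 K; PV^γ = const ⇒ P₂ = 150 kPa.
ΔU = nCvΔT = 6.14×12.5×(362−622) = -19900 J.
Q = 0 for an adiabatic process, so W = −ΔU = 19900 J.

19900 J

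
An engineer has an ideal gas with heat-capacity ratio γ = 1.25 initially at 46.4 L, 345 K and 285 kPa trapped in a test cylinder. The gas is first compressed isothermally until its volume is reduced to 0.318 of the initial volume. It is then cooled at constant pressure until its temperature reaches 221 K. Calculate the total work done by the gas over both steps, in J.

n = P₁V₁/(RT₁) = 285×46.4/(8.314×345) = 4.61 mol.
Step 1 — Isothermal: T stays 345 K; PV = const ⇒ V₂ = 14.8 L, P₂ = 896 kPa.
ΔU = 0 (ideal gas, T constant).
W = nRT ln(V₂/V₁) = 4.61×8.314×345×ln(0.318) = -15200 J.
Q = ΔU + W = -15200 J.
State after step 1: P = 896 kPa, V = 14.8 L, T = 345 K.
Step 2 — Isobaric: P stays 896 kPa; V/T = const ⇒ T₂ = 221 K, V₂ = 9.45 L.
W = PΔV = 896×(9.45−14.8) kPa·L = -4750 J.
ΔU = nCvΔT = 4.61×33.3×(221−345) = -19000 J.
Q = ΔU + W = nCpΔT = -23800 J.
Net over both steps: W = -19900 J, Q = -38900 J, ΔU = -19000 J.

-19900 J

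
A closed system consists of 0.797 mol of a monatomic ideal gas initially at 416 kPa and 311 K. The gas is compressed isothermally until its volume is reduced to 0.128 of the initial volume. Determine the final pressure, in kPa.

3250 kPa

V₁ = nRT₁/P₁ = 0.797×8.314×311/416 = 4.95 L.
Isothermal: T stays 311 K; PV = const ⇒ V₂ = 0.634 L, P₂ = 3250 kPa.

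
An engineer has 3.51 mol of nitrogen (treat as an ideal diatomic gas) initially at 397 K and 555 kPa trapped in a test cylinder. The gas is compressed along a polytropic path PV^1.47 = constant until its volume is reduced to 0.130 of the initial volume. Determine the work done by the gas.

-39700 J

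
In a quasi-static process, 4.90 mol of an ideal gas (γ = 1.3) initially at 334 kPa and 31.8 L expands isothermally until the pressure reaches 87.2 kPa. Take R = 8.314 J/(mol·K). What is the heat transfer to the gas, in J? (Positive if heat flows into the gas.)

14300 J

T₁ = P₁V₁/(nR) = 334×31.8/(4.90×8.314) = 261 K.
Isothermal: T stays 261 K; PV = const ⇒ V₂ = 122 L, P₂ = 87.2 kPa.
ΔU = 0 (ideal gas, T constant).
W = nRT ln(V₂/V₁) = 4.90×8.314×261×ln(3.83) = 14300 J.
Q = ΔU + W = 14300 J.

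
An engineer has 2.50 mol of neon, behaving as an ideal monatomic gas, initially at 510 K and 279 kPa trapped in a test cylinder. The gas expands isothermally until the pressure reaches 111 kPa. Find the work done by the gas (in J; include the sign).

9770 J

V₁ = nRT₁/P₁ = 2.50×8.314×510/279 = 38.0 L.
Isothermal: T stays 510 K; PV = const ⇒ V₂ = 95.5 L, P₂ = 111 kPa.
W = nRT ln(V₂/V₁) = 2.50×8.314×510×ln(2.51) = 9770 J.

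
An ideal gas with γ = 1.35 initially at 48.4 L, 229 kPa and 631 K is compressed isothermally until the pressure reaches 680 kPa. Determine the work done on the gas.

n = P₁V₁/(RT₁) = 229×48.4/(8.314×631) = 2.11 mol.
Isothermal: T stays 631 K; PV = const ⇒ V₂ = 16.3 L, P₂ = 680 kPa.
W = nRT ln(V₂/V₁) = 2.11×8.314×631×ln(0.337) = -12100 J.
Work done on the gas = −W_by = 12100 J.

12100 J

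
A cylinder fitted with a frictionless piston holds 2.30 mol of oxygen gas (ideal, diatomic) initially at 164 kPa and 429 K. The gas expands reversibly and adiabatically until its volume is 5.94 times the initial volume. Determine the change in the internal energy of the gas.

-10500 J

V₁ = nRT₁/P₁ = 2.30×8.314×429/164 = 50.0 L.
Adiabatic: TV^(γ−1) = const ⇒ T₂ = 429×(0.168)^0.400 = 210 K; PV^γ = const ⇒ P₂ = 13.5 kPa.
For an ideal gas ΔU = nCvΔT with Cv = (5/2)R = 20.8 J/(mol·K).
ΔU = 2.30×20.8×(210−429) = -10500 J.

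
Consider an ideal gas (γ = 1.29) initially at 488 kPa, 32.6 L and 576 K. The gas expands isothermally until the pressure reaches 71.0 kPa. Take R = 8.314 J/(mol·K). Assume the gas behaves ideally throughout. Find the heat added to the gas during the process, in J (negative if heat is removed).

n = P₁V₁/(RT₁) = 488×32.6/(8.314×576) = 3.32 mol.
Isothermal: T stays 576 K; PV = const ⇒ V₂ = 224 L, P₂ = 71.0 kPa.
ΔU = 0 (ideal gas, T constant).
W = nRT ln(V₂/V₁) = 3.32×8.314×576×ln(6.87) = 30700 J.
Q = ΔU + W = 30700 J.

30700 J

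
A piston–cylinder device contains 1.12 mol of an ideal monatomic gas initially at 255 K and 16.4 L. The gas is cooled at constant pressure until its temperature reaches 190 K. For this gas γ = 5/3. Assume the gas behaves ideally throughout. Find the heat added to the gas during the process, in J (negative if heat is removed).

P₁ = nRT₁/V₁ = 1.12×8.314×255/16.4 = 145 kPa.
Isobaric: P stays 145 kPa; V/T = const ⇒ T₂ = 190 K, V₂ = 12.2 L.
W = PΔV = 145×(12.2−16.4) kPa·L = -605 J.
ΔU = nCvΔT = 1.12×12.5×(190−255) = -908 J.
Q = ΔU + W = nCpΔT = -1510 J.

-1510 J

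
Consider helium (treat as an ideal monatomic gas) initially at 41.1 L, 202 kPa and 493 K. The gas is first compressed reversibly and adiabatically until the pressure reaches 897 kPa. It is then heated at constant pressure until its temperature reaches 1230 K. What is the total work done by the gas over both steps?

n = P₁V₁/(RT₁) = 202×41.1/(8.314×493) = 2.03 mol.
Step 1 — Adiabatic: T₂/T₁ = (P₂/P₁)^((γ−1)/γ) ⇒ T₂ = 493×(4.44)^0.400 = 895 K; V₂ = 16.8 L.
ΔU = nCvΔT = 2.03×12.5×(895−493) = 10200 J.
Q = 0 for an adiabatic process, so W = −ΔU = -10200 J.
State after step 1: P = 897 kPa, V = 16.8 L, T = 895 K.
Step 2 — Isobaric: P stays 897 kPa; V/T = const ⇒ T₂ = 1230 K, V₂ = 23.1 L.
W = PΔV = 897×(23.1−16.8) kPa·L = 5640 J.
ΔU = nCvΔT = 2.03×12.5×(1230−895) = 8460 J.
Q = ΔU + W = nCpΔT = 14100 J.
Net over both steps: W = -4510 J, Q = 14100 J, ΔU = 18600 J.

-4510 J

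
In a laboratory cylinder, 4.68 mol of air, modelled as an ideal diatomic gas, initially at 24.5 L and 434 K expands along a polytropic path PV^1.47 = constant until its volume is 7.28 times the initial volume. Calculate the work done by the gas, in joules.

P₁ = nRT₁/V₁ = 4.68×8.314×434/24.5 = 689 kPa.
Polytropic n=1.47: T₂ = T₁(V₁/V₂)^(n−1) = 434×(0.137)^0.47 = 171 K; P₂ = P₁(V₁/V₂)^n = 37.2 kPa.
W = (P₁V₁−P₂V₂)/(n−1) = (689×24.5−37.2×178)/0.47 = 21800 J.

21800 J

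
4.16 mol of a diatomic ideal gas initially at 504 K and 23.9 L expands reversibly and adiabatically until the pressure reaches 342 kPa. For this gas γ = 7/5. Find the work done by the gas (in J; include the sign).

8480 J

P₁ = nRT₁/V₁ = 4.16×8.314×504/23.9 = 729 kPa.
Adiabatic: T₂/T₁ = (P₂/P₁)^((γ−1)/γ) ⇒ T₂ = 504×(0.469)^0.286 = 406 K; V₂ = 41.1 L.
ΔU = nCvΔT = 4.16×20.8×(406−504) = -8480 J.
Q = 0 for an adiabatic process, so W = −ΔU = 8480 J.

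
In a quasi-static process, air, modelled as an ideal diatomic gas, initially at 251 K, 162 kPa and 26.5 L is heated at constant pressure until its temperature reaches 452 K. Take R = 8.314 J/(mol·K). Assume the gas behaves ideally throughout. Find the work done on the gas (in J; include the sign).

n = P₁V₁/(RT₁) = 162×26.5/(8.314×251) = 2.06 mol.
Isobaric: P stays 162 kPa; V/T = const ⇒ T₂ = 452 K, V₂ = 47.7 L.
W = PΔV = 162×(47.7−26.5) kPa·L = 3440 J.
Work done on the gas = −W_by = -3440 J.

-3440 J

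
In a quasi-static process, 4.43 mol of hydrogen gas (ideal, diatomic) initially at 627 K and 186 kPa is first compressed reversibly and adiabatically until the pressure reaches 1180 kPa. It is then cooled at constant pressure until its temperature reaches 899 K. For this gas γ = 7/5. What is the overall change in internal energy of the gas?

25000 J

V₁ = nRT₁/P₁ = 4.43×8.314×627/186 = 124 L.
Step 1 — Adiabatic: T₂/T₁ = (P₂/P₁)^((γ−1)/γ) ⇒ T₂ = 627×(6.34)^0.286 = 1060 K; V₂ = 33.2 L.
ΔU = nCvΔT = 4.43×20.8×(1060−627) = 40100 J.
Q = 0 for an adiabatic process, so W = −ΔU = -40100 J.
State after step 1: P = 1180 kPa, V = 33.2 L, T = 1060 K.
Step 2 — Isobaric: P stays 1180 kPa; V/T = const ⇒ T₂ = 899 K, V₂ = 28.1 L.
W = PΔV = 1180×(28.1−33.2) kPa·L = -6040 J.
ΔU = nCvΔT = 4.43×20.8×(899−1060) = -15100 J.
Q = ΔU + W = nCpΔT = -21100 J.
Net over both steps: W = -46200 J, Q = -21100 J, ΔU = 25000 J.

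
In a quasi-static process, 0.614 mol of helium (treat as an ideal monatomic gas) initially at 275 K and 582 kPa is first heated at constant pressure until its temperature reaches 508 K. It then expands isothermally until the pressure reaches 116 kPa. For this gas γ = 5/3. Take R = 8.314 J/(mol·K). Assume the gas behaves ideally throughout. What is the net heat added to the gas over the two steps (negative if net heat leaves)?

7160 J

V₁ = nRT₁/P₁ = 0.614×8.314×275/582 = 2.41 L.
Step 1 — Isobaric: P stays 582 kPa; V/T = const ⇒ T₂ = 508 K, V₂ = 4.46 L.
W = PΔV = 582×(4.46−2.41) kPa·L = 1190 J.
ΔU = nCvΔT = 0.614×12.5×(508−275) = 1780 J.
Q = ΔU + W = nCpΔT = 2970 J.
State after step 1: P = 582 kPa, V = 4.46 L, T = 508 K.
Step 2 — Isothermal: T stays 508 K; PV = const ⇒ V₂ = 22.4 L, P₂ = 116 kPa.
ΔU = 0 (ideal gas, T constant).
W = nRT ln(V₂/V₁) = 0.614×8.314×508×ln(5.02) = 4180 J.
Q = ΔU + W = 4180 J.
Net over both steps: W = 5370 J, Q = 7160 J, ΔU = 1780 J.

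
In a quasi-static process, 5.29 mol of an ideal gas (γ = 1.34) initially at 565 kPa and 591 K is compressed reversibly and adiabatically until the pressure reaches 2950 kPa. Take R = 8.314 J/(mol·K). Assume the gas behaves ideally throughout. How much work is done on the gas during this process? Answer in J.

V₁ = nRT₁/P₁ = 5.29×8.314×591/565 = 46.0 L.
Adiabatic: T₂/T₁ = (P₂/P₁)^((γ−1)/γ) ⇒ T₂ = 591×(5.22)^0.254 = 899 K; V₂ = 13.4 L.
ΔU = nCvΔT = 5.29×24.5×(899−591) = 39800 J.
Q = 0 for an adiabatic process, so W = −ΔU = -39800 J.
Work done on the gas = −W_by = 39800 J.

39800 J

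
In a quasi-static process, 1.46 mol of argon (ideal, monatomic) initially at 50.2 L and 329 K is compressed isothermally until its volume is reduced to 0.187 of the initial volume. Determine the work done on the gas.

P₁ = nRT₁/V₁ = 1.46×8.314×329/50.2 = 79.6 kPa.
Isothermal: T stays 329 K; PV = const ⇒ V₂ = 9.39 L, P₂ = 425 kPa.
W = nRT ln(V₂/V₁) = 1.46×8.314×329×ln(0.187) = -6700 J.
Work done on the gas = −W_by = 6700 J.

6700 J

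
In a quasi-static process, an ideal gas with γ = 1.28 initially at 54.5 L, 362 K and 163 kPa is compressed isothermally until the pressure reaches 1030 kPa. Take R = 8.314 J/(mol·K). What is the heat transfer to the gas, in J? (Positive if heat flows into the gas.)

-16400 J

n = P₁V₁/(RT₁) = 163×54.5/(8.314×362) = 2.95 mol.
Isothermal: T stays 362 K; PV = const ⇒ V₂ = 8.62 L, P₂ = 1030 kPa.
ΔU = 0 (ideal gas, T constant).
W = nRT ln(V₂/V₁) = 2.95×8.314×362×ln(0.158) = -16400 J.
Q = ΔU + W = -16400 J.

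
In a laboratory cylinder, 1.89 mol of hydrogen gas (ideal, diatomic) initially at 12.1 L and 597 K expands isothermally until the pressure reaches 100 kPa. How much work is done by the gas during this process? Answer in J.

19200 J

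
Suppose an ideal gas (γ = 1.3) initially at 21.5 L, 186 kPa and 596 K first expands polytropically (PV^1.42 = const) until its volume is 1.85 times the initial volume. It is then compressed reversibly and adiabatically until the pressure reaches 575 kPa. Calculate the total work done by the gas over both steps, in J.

-3880 J

n = P₁V₁/(RT₁) = 186×21.5/(8.314×596) = 0.807 mol.
Step 1 — Polytropic n=1.42: T₂ = T₁(V₁/V₂)^(n−1) = 596×(0.541)^0.42 = 460 K; P₂ = P₁(V₁/V₂)^n = 77.6 kPa.
W = (P₁V₁−P₂V₂)/(n−1) = (186×21.5−77.6×39.8)/0.42 = 2170 J.
ΔU = nCvΔT = 0.807×27.7×(460−596) = -3040 J.
Q = ΔU + W = -867 J.
State after step 1: P = 77.6 kPa, V = 39.8 L, T = 460 K.
Step 2 — Adiabatic: T₂/T₁ = (P₂/P₁)^((γ−1)/γ) ⇒ T₂ = 460×(7.41)^0.231 = 731 K; V₂ = 8.53 L.
ΔU = nCvΔT = 0.807×27.7×(731−460) = 6050 J.
Q = 0 for an adiabatic process, so W = −ΔU = -6050 J.
Net over both steps: W = -3880 J, Q = -867 J, ΔU = 3010 J.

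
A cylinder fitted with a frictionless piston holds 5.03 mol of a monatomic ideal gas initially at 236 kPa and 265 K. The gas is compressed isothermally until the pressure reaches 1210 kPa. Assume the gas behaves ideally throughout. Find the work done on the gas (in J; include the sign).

V₁ = nRT₁/P₁ = 5.03×8.314×265/236 = 47.0 L.
Isothermal: T stays 265 K; PV = const ⇒ V₂ = 9.16 L, P₂ = 1210 kPa.
W = nRT ln(V₂/V₁) = 5.03×8.314×265×ln(0.195) = -18100 J.
Work done on the gas = −W_by = 18100 J.

18100 J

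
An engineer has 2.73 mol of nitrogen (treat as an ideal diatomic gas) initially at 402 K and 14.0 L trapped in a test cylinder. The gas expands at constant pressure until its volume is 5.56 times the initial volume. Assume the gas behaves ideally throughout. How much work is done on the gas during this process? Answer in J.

-41600 J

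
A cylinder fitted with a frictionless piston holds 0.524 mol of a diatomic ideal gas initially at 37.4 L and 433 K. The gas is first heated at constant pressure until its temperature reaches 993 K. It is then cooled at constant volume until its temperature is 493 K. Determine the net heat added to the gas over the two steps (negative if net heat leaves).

P₁ = nRT₁/V₁ = 0.524×8.314×433/37.4 = 50.4 kPa.
Step 1 — Isobaric: P stays 50.4 kPa; V/T = const ⇒ T₂ = 993 K, V₂ = 85.8 L.
W = PΔV = 50.4×(85.8−37.4) kPa·L = 2440 J.
ΔU = nCvΔT = 0.524×20.8×(993−433) = 6100 J.
Q = ΔU + W = nCpΔT = 8540 J.
State after step 1: P = 50.4 kPa, V = 85.8 L, T = 993 K.
Step 2 — Isochoric: V stays 85.8 L; P/T = const ⇒ T₂ = 493 K, P₂ = 25.0 kPa.
W = 0 (no volume change).
ΔU = nCvΔT = 0.524×20.8×(493−993) = -5450 J.
Q = ΔU = -5450 J.
Net over both steps: W = 2440 J, Q = 3090 J, ΔU = 653 J.

3090 J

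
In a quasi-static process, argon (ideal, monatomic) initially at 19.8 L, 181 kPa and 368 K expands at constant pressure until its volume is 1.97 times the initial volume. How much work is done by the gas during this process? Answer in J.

3480 J

n = P₁V₁/(RT₁) = 181×19.8/(8.314×368) = 1.17 mol.
Isobaric: P stays 181 kPa; V/T = const ⇒ T₂ = 725 K, V₂ = 39.0 L.
W = PΔV = 181×(39.0−19.8) kPa·L = 3480 J.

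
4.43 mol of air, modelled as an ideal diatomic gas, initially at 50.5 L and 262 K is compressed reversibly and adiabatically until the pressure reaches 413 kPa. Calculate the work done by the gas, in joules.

P₁ = nRT₁/V₁ = 4.43×8.314×262/50.5 = 191 kPa.
Adiabatic: T₂/T₁ = (P₂/P₁)^((γ−1)/γ) ⇒ T₂ = 262×(2.16)^0.286 = 327 K; V₂ = 29.1 L.
ΔU = nCvΔT = 4.43×20.8×(327−262) = 5940 J.
Q = 0 for an adiabatic process, so W = −ΔU = -5940 J.

-5940 J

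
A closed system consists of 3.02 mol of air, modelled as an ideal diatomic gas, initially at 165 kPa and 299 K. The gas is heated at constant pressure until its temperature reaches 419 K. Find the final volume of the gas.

V₁ = nRT₁/P₁ = 3.02×8.314×299/165 = 45.5 L.
Isobaric: P stays 165 kPa; V/T = const ⇒ T₂ = 419 K, V₂ = 63.8 L.

63.8 L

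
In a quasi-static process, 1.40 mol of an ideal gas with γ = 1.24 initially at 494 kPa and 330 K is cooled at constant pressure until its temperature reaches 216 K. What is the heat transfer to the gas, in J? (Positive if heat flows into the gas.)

-6860 J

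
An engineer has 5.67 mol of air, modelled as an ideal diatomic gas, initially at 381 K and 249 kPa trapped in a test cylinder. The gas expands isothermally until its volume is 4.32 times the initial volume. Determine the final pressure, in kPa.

57.6 kPa

V₁ = nRT₁/P₁ = 5.67×8.314×381/249 = 72.1 L.
Isothermal: T stays 381 K; PV = const ⇒ V₂ = 312 L, P₂ = 57.6 kPa.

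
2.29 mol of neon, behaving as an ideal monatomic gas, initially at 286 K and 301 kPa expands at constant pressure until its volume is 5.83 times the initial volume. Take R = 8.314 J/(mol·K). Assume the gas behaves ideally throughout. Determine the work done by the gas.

26300 J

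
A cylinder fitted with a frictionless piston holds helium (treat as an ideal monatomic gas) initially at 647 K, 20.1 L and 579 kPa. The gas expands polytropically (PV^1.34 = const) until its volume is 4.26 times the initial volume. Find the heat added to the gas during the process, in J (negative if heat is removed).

n = P₁V₁/(RT₁) = 579×20.1/(8.314×647) = 2.16 mol.
Polytropic n=1.34: T₂ = T₁(V₁/V₂)^(n−1) = 647×(0.235)^0.34 = 395 K; P₂ = P₁(V₁/V₂)^n = 83.0 kPa.
W = (P₁V₁−P₂V₂)/(n−1) = (579×20.1−83.0×85.6)/0.34 = 13300 J.
ΔU = nCvΔT = 2.16×12.5×(395−647) = -6790 J.
Q = ΔU + W = 6530 J.

6530 J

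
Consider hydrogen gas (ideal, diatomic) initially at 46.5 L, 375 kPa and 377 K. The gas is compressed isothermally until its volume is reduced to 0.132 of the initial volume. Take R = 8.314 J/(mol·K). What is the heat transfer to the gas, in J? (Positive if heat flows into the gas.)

-35300 J

n = P₁V₁/(RT₁) = 375×46.5/(8.314×377) = 5.56 mol.
Isothermal: T stays 377 K; PV = const ⇒ V₂ = 6.14 L, P₂ = 2840 kPa.
ΔU = 0 (ideal gas, T constant).
W = nRT ln(V₂/V₁) = 5.56×8.314×377×ln(0.132) = -35300 J.
Q = ΔU + W = -35300 J.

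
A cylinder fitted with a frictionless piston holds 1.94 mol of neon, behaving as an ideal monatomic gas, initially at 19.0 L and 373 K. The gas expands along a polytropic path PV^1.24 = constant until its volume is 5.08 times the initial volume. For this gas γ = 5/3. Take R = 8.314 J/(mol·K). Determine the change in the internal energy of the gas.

-2910 J

P₁ = nRT₁/V₁ = 1.94×8.314×373/19.0 = 317 kPa.
Polytropic n=1.24: T₂ = T₁(V₁/V₂)^(n−1) = 373×(0.197)^0.24 = 253 K; P₂ = P₁(V₁/V₂)^n = 42.2 kPa.
For an ideal gas ΔU = nCvΔT with Cv = (3/2)R = 12.5 J/(mol·K).
ΔU = 1.94×12.5×(253−373) = -2910 J.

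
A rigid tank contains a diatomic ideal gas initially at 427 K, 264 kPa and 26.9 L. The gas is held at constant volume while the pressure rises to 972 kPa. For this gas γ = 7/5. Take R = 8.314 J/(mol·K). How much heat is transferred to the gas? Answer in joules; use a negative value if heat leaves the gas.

47600 J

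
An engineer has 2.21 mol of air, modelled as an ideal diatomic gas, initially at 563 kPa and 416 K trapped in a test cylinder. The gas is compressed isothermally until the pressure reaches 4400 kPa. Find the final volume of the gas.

1.74 L

V₁ = nRT₁/P₁ = 2.21×8.314×416/563 = 13.6 L.
Isothermal: T stays 416 K; PV = const ⇒ V₂ = 1.74 L, P₂ = 4400 kPa.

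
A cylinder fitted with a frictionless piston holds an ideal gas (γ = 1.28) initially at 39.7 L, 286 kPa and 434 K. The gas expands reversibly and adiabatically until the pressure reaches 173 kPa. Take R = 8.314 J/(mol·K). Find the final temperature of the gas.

Adiabatic: T₂/T₁ = (P₂/P₁)^((γ−1)/γ) ⇒ T₂ = 434×(0.605)^0.219 = 389 K; V₂ = 58.8 L.

389 K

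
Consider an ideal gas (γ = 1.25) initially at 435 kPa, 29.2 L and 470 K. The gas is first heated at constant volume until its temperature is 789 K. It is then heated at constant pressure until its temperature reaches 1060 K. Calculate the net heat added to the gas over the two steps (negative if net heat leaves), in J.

n = P₁V₁/(RT₁) = 435×29.2/(8.314×470) = 3.25 mol.
Step 1 — Isochoric: V stays 29.2 L; P/T = const ⇒ T₂ = 789 K, P₂ = 730 kPa.
W = 0 (no volume change).
ΔU = nCvΔT = 3.25×33.3×(789−470) = 34500 J.
Q = ΔU = 34500 J.
State after step 1: P = 730 kPa, V = 29.2 L, T = 789 K.
Step 2 — Isobaric: P stays 730 kPa; V/T = const ⇒ T₂ = 1060 K, V₂ = 39.2 L.
W = PΔV = 730×(39.2−29.2) kPa·L = 7320 J.
ΔU = nCvΔT = 3.25×33.3×(1060−789) = 29300 J.
Q = ΔU + W = nCpΔT = 36600 J.
Net over both steps: W = 7320 J, Q = 71100 J, ΔU = 63800 J.

71100 J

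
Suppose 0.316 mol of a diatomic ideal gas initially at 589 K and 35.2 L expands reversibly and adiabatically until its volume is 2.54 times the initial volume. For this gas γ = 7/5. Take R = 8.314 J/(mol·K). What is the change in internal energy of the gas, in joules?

-1200 J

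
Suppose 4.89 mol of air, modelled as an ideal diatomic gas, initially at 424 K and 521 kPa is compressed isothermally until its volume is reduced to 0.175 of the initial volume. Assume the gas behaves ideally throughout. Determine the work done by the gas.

V₁ = nRT₁/P₁ = 4.89×8.314×424/521 = 33.1 L.
Isothermal: T stays 424 K; PV = const ⇒ V₂ = 5.79 L, P₂ = 2980 kPa.
W = nRT ln(V₂/V₁) = 4.89×8.314×424×ln(0.175) = -30000 J.

-30000 J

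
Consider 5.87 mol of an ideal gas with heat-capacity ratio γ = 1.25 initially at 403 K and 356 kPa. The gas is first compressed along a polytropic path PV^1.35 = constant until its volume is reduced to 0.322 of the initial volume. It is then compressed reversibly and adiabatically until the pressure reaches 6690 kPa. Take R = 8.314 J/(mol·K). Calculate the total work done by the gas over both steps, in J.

V₁ = nRT₁/P₁ = 5.87×8.314×403/356 = 55.2 L.
Step 1 — Polytropic n=1.35: T₂ = T₁(V₁/V₂)^(n−1) = 403×(3.11)^0.35 = 599 K; P₂ = P₁(V₁/V₂)^n = 1640 kPa.
W = (P₁V₁−P₂V₂)/(n−1) = (356×55.2−1640×17.8)/0.35 = -27400 J.
ΔU = nCvΔT = 5.87×33.3×(599−403) = 38300 J.
Q = ΔU + W = 10900 J.
State after step 1: P = 1640 kPa, V = 17.8 L, T = 599 K.
Step 2 — Adiabatic: T₂/T₁ = (P₂/P₁)^((γ−1)/γ) ⇒ T₂ = 599×(4.07)^0.200 = 793 K; V₂ = 5.79 L.
ΔU = nCvΔT = 5.87×33.3×(793−599) = 37900 J.
Q = 0 for an adiabatic process, so W = −ΔU = -37900 J.
Net over both steps: W = -65300 J, Q = 10900 J, ΔU = 76200 J.

-65300 J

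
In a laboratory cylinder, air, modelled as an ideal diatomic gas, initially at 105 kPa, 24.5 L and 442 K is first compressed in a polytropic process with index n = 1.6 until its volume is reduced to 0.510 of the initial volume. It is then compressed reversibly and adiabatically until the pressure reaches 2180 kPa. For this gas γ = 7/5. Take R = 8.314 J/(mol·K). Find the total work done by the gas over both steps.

-9350 J

n = P₁V₁/(RT₁) = 105×24.5/(8.314×442) = 0.700 mol.
Step 1 — Polytropic n=1.6: T₂ = T₁(V₁/V₂)^(n−1) = 442×(1.96)^0.60 = 662 K; P₂ = P₁(V₁/V₂)^n = 308 kPa.
W = (P₁V₁−P₂V₂)/(n−1) = (105×24.5−308×12.5)/0.60 = -2130 J.
ΔU = nCvΔT = 0.700×20.8×(662−442) = 3200 J.
Q = ΔU + W = 1070 J.
State after step 1: P = 308 kPa, V = 12.5 L, T = 662 K.
Step 2 — Adiabatic: T₂/T₁ = (P₂/P₁)^((γ−1)/γ) ⇒ T₂ = 662×(7.07)^0.286 = 1160 K; V₂ = 3.09 L.
ΔU = nCvΔT = 0.700×20.8×(1160−662) = 7210 J.
Q = 0 for an adiabatic process, so W = −ΔU = -7210 J.
Net over both steps: W = -9350 J, Q = 1070 J, ΔU = 10400 J.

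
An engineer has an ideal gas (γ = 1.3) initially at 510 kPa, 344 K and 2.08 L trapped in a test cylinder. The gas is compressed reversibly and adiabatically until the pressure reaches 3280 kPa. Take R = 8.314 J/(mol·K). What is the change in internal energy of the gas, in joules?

n = P₁V₁/(RT₁) = 510×2.08/(8.314×344) = 0.371 mol.
Adiabatic: T₂/T₁ = (P₂/P₁)^((γ−1)/γ) ⇒ T₂ = 344×(6.43)^0.231 = 529 K; V₂ = 0.497 L.
For an ideal gas ΔU = nCvΔT with Cv = R/(γ−1) = 27.7 J/(mol·K).
ΔU = 0.371×27.7×(529−344) = 1900 J.

1900 J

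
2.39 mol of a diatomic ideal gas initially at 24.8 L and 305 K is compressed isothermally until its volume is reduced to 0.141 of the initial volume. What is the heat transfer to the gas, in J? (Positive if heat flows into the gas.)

-11900 J

P₁ = nRT₁/V₁ = 2.39×8.314×305/24.8 = 244 kPa.
Isothermal: T stays 305 K; PV = const ⇒ V₂ = 3.50 L, P₂ = 1730 kPa.
ΔU = 0 (ideal gas, T constant).
W = nRT ln(V₂/V₁) = 2.39×8.314×305×ln(0.141) = -11900 J.
Q = ΔU + W = -11900 J.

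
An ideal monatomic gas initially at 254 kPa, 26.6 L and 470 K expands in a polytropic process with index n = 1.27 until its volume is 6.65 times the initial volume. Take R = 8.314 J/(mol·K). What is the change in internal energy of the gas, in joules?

n = P₁V₁/(RT₁) = 254×26.6/(8.314×470) = 1.73 mol.
Polytropic n=1.27: T₂ = T₁(V₁/V₂)^(n−1) = 470×(0.150)^0.27 = 282 K; P₂ = P₁(V₁/V₂)^n = 22.9 kPa.
For an ideal gas ΔU = nCvΔT with Cv = (3/2)R = 12.5 J/(mol·K).
ΔU = 1.73×12.5×(282−470) = -4060 J.

-4060 J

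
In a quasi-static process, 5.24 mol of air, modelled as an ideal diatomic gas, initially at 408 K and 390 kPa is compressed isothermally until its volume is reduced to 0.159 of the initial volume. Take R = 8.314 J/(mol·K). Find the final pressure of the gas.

2450 kPa

V₁ = nRT₁/P₁ = 5.24×8.314×408/390 = 45.6 L.
Isothermal: T stays 408 K; PV = const ⇒ V₂ = 7.25 L, P₂ = 2450 kPa.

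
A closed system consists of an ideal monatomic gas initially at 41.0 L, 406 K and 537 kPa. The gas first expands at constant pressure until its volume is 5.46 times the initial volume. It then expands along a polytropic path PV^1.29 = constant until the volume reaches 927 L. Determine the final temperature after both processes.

n = P₁V₁/(RT₁) = 537×41.0/(8.314×406) = 6.52 mol.
Step 1 — Isobaric: P stays 537 kPa; V/T = const ⇒ T₂ = 2220 K, V₂ = 224 L.
W = PΔV = 537×(224−41.0) kPa·L = 98200 J.
ΔU = nCvΔT = 6.52×12.5×(2220−406) = 147000 J.
Q = ΔU + W = nCpΔT = 245000 J.
State after step 1: P = 537 kPa, V = 224 L, T = 2220 K.
Step 2 — Polytropic n=1.29: T₂ = T₁(V₁/V₂)^(n−1) = 2220×(0.241)^0.29 = 1470 K; P₂ = P₁(V₁/V₂)^n = 85.9 kPa.
W = (P₁V₁−P₂V₂)/(n−1) = (537×224−85.9×927)/0.29 = 140000 J.
ΔU = nCvΔT = 6.52×12.5×(1470−2220) = -60900 J.
Q = ΔU + W = 79100 J.
Net over both steps: W = 238000 J, Q = 325000 J, ΔU = 86400 J.

1470 K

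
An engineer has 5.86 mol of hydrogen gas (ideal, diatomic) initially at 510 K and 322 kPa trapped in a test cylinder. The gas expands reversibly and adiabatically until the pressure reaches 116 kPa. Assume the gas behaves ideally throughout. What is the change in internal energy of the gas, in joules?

V₁ = nRT₁/P₁ = 5.86×8.314×510/322 = 77.2 L.
Adiabatic: T₂/T₁ = (P₂/P₁)^((γ−1)/γ) ⇒ T₂ = 510×(0.360)^0.286 = 381 K; V₂ = 160 L.
For an ideal gas ΔU = nCvΔT with Cv = (5/2)R = 20.8 J/(mol·K).
ΔU = 5.86×20.8×(381−510) = -15700 J.

-15700 J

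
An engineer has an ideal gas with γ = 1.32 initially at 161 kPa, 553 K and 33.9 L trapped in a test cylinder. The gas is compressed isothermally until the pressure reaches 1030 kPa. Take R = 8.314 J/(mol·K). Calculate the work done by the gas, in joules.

-10100 J

n = P₁V₁/(RT₁) = 161×33.9/(8.314×553) = 1.19 mol.
Isothermal: T stays 553 K; PV = const ⇒ V₂ = 5.30 L, P₂ = 1030 kPa.
W = nRT ln(V₂/V₁) = 1.19×8.314×553×ln(0.156) = -10100 J.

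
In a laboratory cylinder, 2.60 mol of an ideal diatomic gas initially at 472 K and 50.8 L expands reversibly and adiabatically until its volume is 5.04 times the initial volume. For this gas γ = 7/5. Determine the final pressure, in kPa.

20.9 kPa

P₁ = nRT₁/V₁ = 2.60×8.314×472/50.8 = 201 kPa.
Adiabatic: TV^(γ−1) = const ⇒ T₂ = 472×(0.198)^0.400 = 247 K; PV^γ = const ⇒ P₂ = 20.9 kPa.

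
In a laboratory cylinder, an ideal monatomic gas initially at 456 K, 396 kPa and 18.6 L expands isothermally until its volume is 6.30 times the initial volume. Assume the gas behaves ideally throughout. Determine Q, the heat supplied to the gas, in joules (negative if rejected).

13600 J

n = P₁V₁/(RT₁) = 396×18.6/(8.314×456) = 1.94 mol.
Isothermal: T stays 456 K; PV = const ⇒ V₂ = 117 L, P₂ = 62.9 kPa.
ΔU = 0 (ideal gas, T constant).
W = nRT ln(V₂/V₁) = 1.94×8.314×456×ln(6.30) = 13600 J.
Q = ΔU + W = 13600 J.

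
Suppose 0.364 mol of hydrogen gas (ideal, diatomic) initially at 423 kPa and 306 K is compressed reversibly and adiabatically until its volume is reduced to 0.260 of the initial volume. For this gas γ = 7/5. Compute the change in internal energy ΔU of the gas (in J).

1650 J

V₁ = nRT₁/P₁ = 0.364×8.314×306/423 = 2.19 L.
Adiabatic: TV^(γ−1) = const ⇒ T₂ = 306×(3.85)^0.400 = 524 K; PV^γ = const ⇒ P₂ = 2790 kPa.
For an ideal gas ΔU = nCvΔT with Cv = (5/2)R = 20.8 J/(mol·K).
ΔU = 0.364×20.8×(524−306) = 1650 J.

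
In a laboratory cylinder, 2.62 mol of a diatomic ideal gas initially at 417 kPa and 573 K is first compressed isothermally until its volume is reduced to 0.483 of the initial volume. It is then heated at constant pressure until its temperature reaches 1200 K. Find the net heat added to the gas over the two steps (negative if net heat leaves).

38700 J

V₁ = nRT₁/P₁ = 2.62×8.314×573/417 = 29.9 L.
Step 1 — Isothermal: T stays 573 K; PV = const ⇒ V₂ = 14.5 L, P₂ = 863 kPa.
ΔU = 0 (ideal gas, T constant).
W = nRT ln(V₂/V₁) = 2.62×8.314×573×ln(0.483) = -9080 J.
Q = ΔU + W = -9080 J.
State after step 1: P = 863 kPa, V = 14.5 L, T = 573 K.
Step 2 — Isobaric: P stays 863 kPa; V/T = const ⇒ T₂ = 1200 K, V₂ = 30.3 L.
W = PΔV = 863×(30.3−14.5) kPa·L = 13700 J.
ΔU = nCvΔT = 2.62×20.8×(1200−573) = 34100 J.
Q = ΔU + W = nCpΔT = 47800 J.
Net over both steps: W = 4570 J, Q = 38700 J, ΔU = 34100 J.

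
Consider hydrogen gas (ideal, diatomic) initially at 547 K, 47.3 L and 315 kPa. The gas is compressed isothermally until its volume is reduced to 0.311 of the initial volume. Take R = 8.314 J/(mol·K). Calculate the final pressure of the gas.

Isothermal: T stays 547 K; PV = const ⇒ V₂ = 14.7 L, P₂ = 1010 kPa.

1010 kPa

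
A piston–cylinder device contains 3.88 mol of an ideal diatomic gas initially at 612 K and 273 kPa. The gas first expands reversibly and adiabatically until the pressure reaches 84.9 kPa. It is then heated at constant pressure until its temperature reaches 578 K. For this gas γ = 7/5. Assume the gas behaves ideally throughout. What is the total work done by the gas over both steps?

18500 J

V₁ = nRT₁/P₁ = 3.88×8.314×612/273 = 72.3 L.
Step 1 — Adiabatic: T₂/T₁ = (P₂/P₁)^((γ−1)/γ) ⇒ T₂ = 612×(0.311)^0.286 = 438 K; V₂ = 167 L.
ΔU = nCvΔT = 3.88×20.8×(438−612) = -14000 J.
Q = 0 for an adiabatic process, so W = −ΔU = 14000 J.
State after step 1: P = 84.9 kPa, V = 167 L, T = 438 K.
Step 2 — Isobaric: P stays 84.9 kPa; V/T = const ⇒ T₂ = 578 K, V₂ = 220 L.
W = PΔV = 84.9×(220−167) kPa·L = 4500 J.
ΔU = nCvΔT = 3.88×20.8×(578−438) = 11300 J.
Q = ΔU + W = nCpΔT = 15800 J.
Net over both steps: W = 18500 J, Q = 15800 J, ΔU = -2740 J.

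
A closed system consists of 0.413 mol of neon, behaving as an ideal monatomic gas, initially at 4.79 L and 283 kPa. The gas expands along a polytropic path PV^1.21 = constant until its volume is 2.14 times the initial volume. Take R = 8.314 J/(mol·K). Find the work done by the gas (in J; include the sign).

953 J

T₁ = P₁V₁/(nR) = 283×4.79/(0.413×8.314) = 395 K.
Polytropic n=1.21: T₂ = T₁(V₁/V₂)^(n−1) = 395×(0.467)^0.21 = 336 K; P₂ = P₁(V₁/V₂)^n = 113 kPa.
W = (P₁V₁−P₂V₂)/(n−1) = (283×4.79−113×10.3)/0.21 = 953 J.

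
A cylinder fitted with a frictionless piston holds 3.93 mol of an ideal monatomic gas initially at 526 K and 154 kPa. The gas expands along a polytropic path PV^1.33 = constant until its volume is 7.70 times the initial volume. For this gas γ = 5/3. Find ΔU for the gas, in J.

-12600 J

V₁ = nRT₁/P₁ = 3.93×8.314×526/154 = 112 L.
Polytropic n=1.33: T₂ = T₁(V₁/V₂)^(n−1) = 526×(0.130)^0.33 = 268 K; P₂ = P₁(V₁/V₂)^n = 10.2 kPa.
For an ideal gas ΔU = nCvΔT with Cv = (3/2)R = 12.5 J/(mol·K).
ΔU = 3.93×12.5×(268−526) = -12600 J.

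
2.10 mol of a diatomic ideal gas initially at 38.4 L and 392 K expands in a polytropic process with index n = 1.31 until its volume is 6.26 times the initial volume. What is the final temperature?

222 K

P₁ = nRT₁/V₁ = 2.10×8.314×392/38.4 = 178 kPa.
Polytropic n=1.31: T₂ = T₁(V₁/V₂)^(n−1) = 392×(0.160)^0.31 = 222 K; P₂ = P₁(V₁/V₂)^n = 16.1 kPa.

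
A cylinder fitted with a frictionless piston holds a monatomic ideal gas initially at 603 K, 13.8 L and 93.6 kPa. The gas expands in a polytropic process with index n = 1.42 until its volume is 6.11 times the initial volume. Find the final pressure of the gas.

7.16 kPa

Polytropic n=1.42: T₂ = T₁(V₁/V₂)^(n−1) = 603×(0.164)^0.42 = 282 K; P₂ = P₁(V₁/V₂)^n = 7.16 kPa.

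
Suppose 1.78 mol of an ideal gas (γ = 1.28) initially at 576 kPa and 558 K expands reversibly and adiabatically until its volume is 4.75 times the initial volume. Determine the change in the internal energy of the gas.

V₁ = nRT₁/P₁ = 1.78×8.314×558/576 = 14.3 L.
Adiabatic: TV^(γ−1) = const ⇒ T₂ = 558×(0.211)^0.280 = 361 K; PV^γ = const ⇒ P₂ = 78.4 kPa.
For an ideal gas ΔU = nCvΔT with Cv = R/(γ−1) = 29.7 J/(mol·K).
ΔU = 1.78×29.7×(361−558) = -10400 J.

-10400 J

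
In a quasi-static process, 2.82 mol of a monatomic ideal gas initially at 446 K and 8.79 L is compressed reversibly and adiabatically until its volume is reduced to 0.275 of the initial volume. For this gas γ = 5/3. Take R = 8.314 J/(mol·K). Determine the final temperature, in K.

1050 K

P₁ = nRT₁/V₁ = 2.82×8.314×446/8.79 = 1190 kPa.
Adiabatic: TV^(γ−1) = const ⇒ T₂ = 446×(3.64)^0.667 = 1050 K; PV^γ = const ⇒ P₂ = 10200 kPa.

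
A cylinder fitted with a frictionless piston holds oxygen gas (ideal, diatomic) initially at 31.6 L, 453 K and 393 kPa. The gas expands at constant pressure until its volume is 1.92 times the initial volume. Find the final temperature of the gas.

Isobaric: P stays 393 kPa; V/T = const ⇒ T₂ = 870 K, V₂ = 60.7 L.

870 K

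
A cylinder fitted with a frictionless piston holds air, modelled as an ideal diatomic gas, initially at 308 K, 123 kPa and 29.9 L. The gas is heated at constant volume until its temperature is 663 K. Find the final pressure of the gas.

Isochoric: V stays 29.9 L; P/T = const ⇒ T₂ = 663 K, P₂ = 265 kPa.

265 kPa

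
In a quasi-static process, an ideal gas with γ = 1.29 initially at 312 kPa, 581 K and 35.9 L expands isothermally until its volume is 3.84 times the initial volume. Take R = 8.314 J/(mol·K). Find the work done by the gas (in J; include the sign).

15100 J

n = P₁V₁/(RT₁) = 312×35.9/(8.314×581) = 2.32 mol.
Isothermal: T stays 581 K; PV = const ⇒ V₂ = 138 L, P₂ = 81.2 kPa.
W = nRT ln(V₂/V₁) = 2.32×8.314×581×ln(3.84) = 15100 J.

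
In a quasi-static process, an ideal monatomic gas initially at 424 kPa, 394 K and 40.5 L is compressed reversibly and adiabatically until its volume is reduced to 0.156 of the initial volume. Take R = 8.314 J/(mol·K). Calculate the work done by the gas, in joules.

n = P₁V₁/(RT₁) = 424×40.5/(8.314×394) = 5.24 mol.
Adiabatic: TV^(γ−1) = const ⇒ T₂ = 394×(6.41)^0.667 = 1360 K; PV^γ = const ⇒ P₂ = 9380 kPa.
ΔU = nCvΔT = 5.24×12.5×(1360−394) = 63100 J.
Q = 0 for an adiabatic process, so W = −ΔU = -63100 J.

-63100 J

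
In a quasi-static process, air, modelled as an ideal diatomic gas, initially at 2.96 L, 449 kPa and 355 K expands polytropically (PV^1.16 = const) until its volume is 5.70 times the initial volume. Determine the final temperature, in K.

Polytropic n=1.16: T₂ = T₁(V₁/V₂)^(n−1) = 355×(0.175)^0.16 = 269 K; P₂ = P₁(V₁/V₂)^n = 59.6 kPa.

269 K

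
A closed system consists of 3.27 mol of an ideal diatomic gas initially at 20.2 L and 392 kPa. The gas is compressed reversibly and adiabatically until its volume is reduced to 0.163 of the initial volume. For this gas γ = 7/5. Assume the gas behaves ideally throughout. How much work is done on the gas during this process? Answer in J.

21100 J

T₁ = P₁V₁/(nR) = 392×20.2/(3.27×8.314) = 291 K.
Adiabatic: TV^(γ−1) = const ⇒ T₂ = 291×(6.13)^0.400 = 602 K; PV^γ = const ⇒ P₂ = 4970 kPa.
ΔU = nCvΔT = 3.27×20.8×(602−291) = 21100 J.
Q = 0 for an adiabatic process, so W = −ΔU = -21100 J.
Work done on the gas = −W_by = 21100 J.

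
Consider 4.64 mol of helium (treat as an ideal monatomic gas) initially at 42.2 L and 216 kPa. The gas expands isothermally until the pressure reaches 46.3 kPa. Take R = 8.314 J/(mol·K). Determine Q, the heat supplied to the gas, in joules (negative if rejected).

14000 J

T₁ = P₁V₁/(nR) = 216×42.2/(4.64×8.314) = 236 K.
Isothermal: T stays 236 K; PV = const ⇒ V₂ = 197 L, P₂ = 46.3 kPa.
ΔU = 0 (ideal gas, T constant).
W = nRT ln(V₂/V₁) = 4.64×8.314×236×ln(4.67) = 14000 J.
Q = ΔU + W = 14000 J.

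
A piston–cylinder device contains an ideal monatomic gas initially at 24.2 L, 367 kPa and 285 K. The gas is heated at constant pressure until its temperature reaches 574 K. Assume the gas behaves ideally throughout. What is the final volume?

48.7 L

Isobaric: P stays 367 kPa; V/T = const ⇒ T₂ = 574 K, V₂ = 48.7 L.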